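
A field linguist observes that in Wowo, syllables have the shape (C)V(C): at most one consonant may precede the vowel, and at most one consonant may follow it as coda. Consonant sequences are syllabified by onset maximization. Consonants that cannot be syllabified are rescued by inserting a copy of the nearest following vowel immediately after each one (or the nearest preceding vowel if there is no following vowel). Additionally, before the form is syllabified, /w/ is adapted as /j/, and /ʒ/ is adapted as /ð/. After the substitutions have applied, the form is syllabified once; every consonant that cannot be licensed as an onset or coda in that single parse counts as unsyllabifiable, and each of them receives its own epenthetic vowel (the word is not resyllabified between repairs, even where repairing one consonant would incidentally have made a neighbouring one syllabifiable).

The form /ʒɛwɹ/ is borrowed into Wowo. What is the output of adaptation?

Substitution: /ʒ/ → /ð/, /w/ → /j/, giving /ðɛjɹ/.
The consonants /ɹ/ cannot be parsed into a legal (C)V(C) syllable (at most one coda consonant is licensed; onsets are limited to one consonant).
Inserting the epenthetic vowel yields /ɹ/ → /ɹɛ/.

ðɛjɹɛ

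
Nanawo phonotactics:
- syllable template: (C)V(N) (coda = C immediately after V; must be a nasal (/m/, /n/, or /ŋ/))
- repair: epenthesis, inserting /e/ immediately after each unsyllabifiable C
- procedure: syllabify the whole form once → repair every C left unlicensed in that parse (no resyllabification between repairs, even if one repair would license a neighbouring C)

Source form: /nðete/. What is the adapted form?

neðete

The consonants /n/ cannot be parsed into a legal (C)V(N) syllable (only a nasal (/m/, /n/, or /ŋ/) is licensed in coda position; onsets are limited to one consonant).
Each unlicensed consonant becomes the onset of a new syllable: /n/ → /ne/.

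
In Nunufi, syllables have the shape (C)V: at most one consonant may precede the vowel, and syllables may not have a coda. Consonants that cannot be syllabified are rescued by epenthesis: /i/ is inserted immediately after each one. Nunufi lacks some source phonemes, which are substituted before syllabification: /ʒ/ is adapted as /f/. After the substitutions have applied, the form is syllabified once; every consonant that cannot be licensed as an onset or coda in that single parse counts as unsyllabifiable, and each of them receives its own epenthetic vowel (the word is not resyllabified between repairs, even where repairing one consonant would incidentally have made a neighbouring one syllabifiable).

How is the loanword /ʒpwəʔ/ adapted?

Substitution: /ʒ/ → /f/, giving /fpwəʔ/.
Under (C)V, the unsyllabifiable consonants are /f/, /p/, /ʔ/ (no codas are permitted; onsets are limited to one consonant).
Inserting the epenthetic vowel yields /f/ → /fi/, /p/ → /pi/, /ʔ/ → /ʔi/.

fipiwəʔi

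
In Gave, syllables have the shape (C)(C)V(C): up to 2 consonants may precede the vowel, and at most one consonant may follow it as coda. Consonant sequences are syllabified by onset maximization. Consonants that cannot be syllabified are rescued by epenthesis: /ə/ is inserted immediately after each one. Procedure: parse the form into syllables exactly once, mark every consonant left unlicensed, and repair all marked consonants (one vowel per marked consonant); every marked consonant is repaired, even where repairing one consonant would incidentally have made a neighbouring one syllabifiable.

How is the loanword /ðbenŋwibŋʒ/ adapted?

ðbenŋwibŋəʒə

Under (C)(C)V(C), the unsyllabifiable consonants are /ŋ/, /ʒ/ (at most one coda consonant is licensed; onsets may contain at most 2 consonants).
Inserting the epenthetic vowel yields /ŋ/ → /ŋə/, /ʒ/ → /ʒə/.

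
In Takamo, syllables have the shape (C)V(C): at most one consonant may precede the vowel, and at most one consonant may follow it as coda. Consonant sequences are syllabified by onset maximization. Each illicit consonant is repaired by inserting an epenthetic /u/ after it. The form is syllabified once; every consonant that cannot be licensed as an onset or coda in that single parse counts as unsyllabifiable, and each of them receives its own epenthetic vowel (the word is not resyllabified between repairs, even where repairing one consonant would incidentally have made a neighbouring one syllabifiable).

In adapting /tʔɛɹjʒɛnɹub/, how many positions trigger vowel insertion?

2

The unsyllabifiable consonants are /t/, /j/; each receives one epenthetic vowel.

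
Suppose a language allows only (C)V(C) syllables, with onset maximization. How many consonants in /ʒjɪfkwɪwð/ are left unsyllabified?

3

The consonants /ʒ/, /k/, /ð/ cannot be parsed into a legal (C)V(C) syllable (at most one coda consonant is licensed; onsets are limited to one consonant).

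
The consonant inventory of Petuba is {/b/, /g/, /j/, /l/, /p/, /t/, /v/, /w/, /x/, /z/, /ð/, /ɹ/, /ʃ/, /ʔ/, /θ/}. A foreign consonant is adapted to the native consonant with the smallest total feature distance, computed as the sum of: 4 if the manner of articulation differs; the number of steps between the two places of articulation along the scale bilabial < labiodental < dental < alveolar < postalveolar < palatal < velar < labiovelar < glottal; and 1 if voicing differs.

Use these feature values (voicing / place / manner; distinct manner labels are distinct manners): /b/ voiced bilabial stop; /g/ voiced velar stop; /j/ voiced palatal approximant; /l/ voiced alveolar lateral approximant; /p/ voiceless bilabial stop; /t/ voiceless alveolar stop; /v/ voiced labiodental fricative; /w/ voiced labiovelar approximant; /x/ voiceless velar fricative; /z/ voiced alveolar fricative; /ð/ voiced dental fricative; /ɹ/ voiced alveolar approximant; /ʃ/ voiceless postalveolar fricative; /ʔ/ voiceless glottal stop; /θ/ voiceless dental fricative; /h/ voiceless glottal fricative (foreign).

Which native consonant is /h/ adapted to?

x

/x/ is closest: same manner (fricative), place distance 2 (glottal→velar), same voicing; total 2. Next closest is /ʃ/ at distance 4.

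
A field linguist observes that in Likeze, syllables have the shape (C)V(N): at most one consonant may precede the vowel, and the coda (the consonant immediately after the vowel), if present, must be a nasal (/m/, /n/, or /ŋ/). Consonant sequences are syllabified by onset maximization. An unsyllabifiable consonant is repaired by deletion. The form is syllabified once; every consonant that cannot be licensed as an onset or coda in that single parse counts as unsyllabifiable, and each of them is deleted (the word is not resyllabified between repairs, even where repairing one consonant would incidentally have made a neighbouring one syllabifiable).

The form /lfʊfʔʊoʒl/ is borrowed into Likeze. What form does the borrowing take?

fʊʔʊo

Under (C)V(N), the unsyllabifiable consonants are /l/, /f/, /ʒ/, /l/ (only a nasal (/m/, /n/, or /ŋ/) is licensed in coda position; onsets are limited to one consonant).
Deletion applies to /l/, /f/, /ʒ/, /l/.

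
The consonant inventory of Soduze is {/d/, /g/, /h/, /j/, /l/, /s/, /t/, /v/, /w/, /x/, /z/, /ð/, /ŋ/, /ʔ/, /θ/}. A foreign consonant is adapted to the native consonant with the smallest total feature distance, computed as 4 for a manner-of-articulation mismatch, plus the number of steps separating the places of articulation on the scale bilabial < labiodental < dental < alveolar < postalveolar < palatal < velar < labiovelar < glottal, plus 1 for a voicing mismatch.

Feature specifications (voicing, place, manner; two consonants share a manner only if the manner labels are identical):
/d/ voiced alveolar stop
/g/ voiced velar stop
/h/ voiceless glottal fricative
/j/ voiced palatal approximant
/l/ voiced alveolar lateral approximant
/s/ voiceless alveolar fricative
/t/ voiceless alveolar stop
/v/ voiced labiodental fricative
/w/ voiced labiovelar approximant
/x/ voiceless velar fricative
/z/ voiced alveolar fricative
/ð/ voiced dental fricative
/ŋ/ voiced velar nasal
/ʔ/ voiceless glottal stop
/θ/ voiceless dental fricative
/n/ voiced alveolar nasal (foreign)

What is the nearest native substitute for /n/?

/ŋ/ is closest: same manner (nasal), place distance 3 (alveolar→velar), same voicing; total 3. Next closest is /d/ at distance 4.

ŋ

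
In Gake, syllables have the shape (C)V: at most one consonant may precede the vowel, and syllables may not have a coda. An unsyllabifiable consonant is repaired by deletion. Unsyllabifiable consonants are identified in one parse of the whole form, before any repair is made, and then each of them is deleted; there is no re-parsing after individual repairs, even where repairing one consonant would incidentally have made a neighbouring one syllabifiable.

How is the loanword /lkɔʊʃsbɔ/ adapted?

kɔʊbɔ

Syllabifying with onset maximization leaves /l/, /ʃ/, /s/ stranded (no codas are permitted; onsets are limited to one consonant).
Deletion applies to /l/, /ʃ/, /s/.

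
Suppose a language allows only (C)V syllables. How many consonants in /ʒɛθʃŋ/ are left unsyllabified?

Syllabifying with onset maximization leaves /θ/, /ʃ/, /ŋ/ stranded (no codas are permitted; onsets are limited to one consonant).

3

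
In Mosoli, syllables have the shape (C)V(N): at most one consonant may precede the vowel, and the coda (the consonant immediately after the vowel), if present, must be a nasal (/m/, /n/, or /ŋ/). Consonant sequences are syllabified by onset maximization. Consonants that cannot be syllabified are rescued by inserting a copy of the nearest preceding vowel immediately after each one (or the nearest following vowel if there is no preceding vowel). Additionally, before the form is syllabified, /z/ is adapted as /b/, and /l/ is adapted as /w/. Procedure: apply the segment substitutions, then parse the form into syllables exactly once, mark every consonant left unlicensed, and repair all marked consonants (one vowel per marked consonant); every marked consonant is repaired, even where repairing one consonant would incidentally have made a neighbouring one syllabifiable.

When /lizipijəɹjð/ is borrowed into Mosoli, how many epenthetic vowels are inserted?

After substitution the input is /wibipijəɹjð/.
The unsyllabifiable consonants are /ɹ/, /j/, /ð/; each receives one epenthetic vowel.

3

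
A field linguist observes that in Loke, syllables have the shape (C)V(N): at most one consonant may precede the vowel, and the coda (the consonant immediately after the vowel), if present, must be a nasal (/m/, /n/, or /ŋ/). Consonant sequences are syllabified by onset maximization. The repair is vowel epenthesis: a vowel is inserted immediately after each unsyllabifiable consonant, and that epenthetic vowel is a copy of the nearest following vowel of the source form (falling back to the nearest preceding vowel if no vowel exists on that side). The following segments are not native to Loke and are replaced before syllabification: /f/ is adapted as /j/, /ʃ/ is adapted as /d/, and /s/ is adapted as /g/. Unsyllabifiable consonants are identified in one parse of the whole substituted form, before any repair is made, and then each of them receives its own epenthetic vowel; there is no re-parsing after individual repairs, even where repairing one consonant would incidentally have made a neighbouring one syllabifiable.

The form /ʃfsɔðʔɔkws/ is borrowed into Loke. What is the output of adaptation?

dɔjɔgɔðɔʔɔkɔwɔgɔ

Substitution: /ʃ/ → /d/, /f/ → /j/, /s/ → /g/, giving /djgɔðʔɔkwg/.
The consonants /d/, /j/, /ð/, /k/, /w/, /g/ cannot be parsed into a legal (C)V(N) syllable (only a nasal (/m/, /n/, or /ŋ/) is licensed in coda position; onsets are limited to one consonant).
Epenthesis after each stranded consonant: /d/ → /dɔ/, /j/ → /jɔ/, /ð/ → /ðɔ/, /k/ → /kɔ/, /w/ → /wɔ/, /g/ → /gɔ/.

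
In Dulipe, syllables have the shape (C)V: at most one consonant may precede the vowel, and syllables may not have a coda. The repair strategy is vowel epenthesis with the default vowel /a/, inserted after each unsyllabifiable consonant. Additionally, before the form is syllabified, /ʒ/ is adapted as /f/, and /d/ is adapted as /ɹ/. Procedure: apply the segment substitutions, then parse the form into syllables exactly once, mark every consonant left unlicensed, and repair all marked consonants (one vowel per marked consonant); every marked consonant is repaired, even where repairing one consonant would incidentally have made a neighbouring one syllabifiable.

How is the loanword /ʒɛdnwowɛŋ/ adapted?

Substitution: /ʒ/ → /f/, /d/ → /ɹ/, giving /fɛɹnwowɛŋ/.
The consonants /ɹ/, /n/, /ŋ/ cannot be parsed into a legal (C)V syllable (no codas are permitted; onsets are limited to one consonant).
Inserting the epenthetic vowel yields /ɹ/ → /ɹa/, /n/ → /na/, /ŋ/ → /ŋa/.

fɛɹanawowɛŋa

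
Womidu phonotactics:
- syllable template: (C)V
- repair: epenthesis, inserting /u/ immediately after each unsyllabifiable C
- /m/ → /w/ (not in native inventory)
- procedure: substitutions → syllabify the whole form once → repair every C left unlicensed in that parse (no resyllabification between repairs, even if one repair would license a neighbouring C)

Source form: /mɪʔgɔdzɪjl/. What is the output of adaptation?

wɪʔugɔduzɪjulu

Substitution: /m/ → /w/, giving /wɪʔgɔdzɪjl/.
The consonants /ʔ/, /d/, /j/, /l/ cannot be parsed into a legal (C)V syllable (no codas are permitted; onsets are limited to one consonant).
Inserting the epenthetic vowel yields /ʔ/ → /ʔu/, /d/ → /du/, /j/ → /ju/, /l/ → /lu/.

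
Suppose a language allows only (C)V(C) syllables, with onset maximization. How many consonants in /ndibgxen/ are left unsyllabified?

2

The consonants /n/, /g/ cannot be parsed into a legal (C)V(C) syllable (at most one coda consonant is licensed; onsets are limited to one consonant).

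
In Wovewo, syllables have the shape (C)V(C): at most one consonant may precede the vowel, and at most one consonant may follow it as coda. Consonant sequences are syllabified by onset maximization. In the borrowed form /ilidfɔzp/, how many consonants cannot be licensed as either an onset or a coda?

Under (C)V(C), the unsyllabifiable consonants are /p/ (at most one coda consonant is licensed; onsets are limited to one consonant).

1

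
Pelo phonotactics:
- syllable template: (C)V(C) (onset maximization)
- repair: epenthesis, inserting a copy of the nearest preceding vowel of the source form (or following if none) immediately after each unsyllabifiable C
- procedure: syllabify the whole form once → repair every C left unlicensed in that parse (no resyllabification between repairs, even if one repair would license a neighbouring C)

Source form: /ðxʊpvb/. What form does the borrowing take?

Under (C)V(C), the unsyllabifiable consonants are /ð/, /v/, /b/ (at most one coda consonant is licensed; onsets are limited to one consonant).
Each unlicensed consonant becomes the onset of a new syllable: /ð/ → /ðʊ/, /v/ → /vʊ/, /b/ → /bʊ/.

ðʊxʊpvʊbʊ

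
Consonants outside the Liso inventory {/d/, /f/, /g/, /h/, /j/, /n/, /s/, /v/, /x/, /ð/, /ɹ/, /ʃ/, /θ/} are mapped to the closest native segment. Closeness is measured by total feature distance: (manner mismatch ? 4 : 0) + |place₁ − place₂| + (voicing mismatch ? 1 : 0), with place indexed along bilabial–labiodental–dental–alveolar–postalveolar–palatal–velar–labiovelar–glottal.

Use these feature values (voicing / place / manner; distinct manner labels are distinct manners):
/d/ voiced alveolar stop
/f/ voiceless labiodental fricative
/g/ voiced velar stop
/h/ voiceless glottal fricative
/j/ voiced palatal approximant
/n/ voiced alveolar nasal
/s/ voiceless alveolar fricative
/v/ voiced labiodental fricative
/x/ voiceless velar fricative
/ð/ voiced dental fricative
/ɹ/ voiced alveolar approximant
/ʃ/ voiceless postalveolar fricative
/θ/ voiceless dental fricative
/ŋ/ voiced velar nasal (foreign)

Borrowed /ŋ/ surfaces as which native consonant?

n

/n/ is closest: same manner (nasal), place distance 3 (velar→alveolar), same voicing; total 3. Next closest is /g/ at distance 4.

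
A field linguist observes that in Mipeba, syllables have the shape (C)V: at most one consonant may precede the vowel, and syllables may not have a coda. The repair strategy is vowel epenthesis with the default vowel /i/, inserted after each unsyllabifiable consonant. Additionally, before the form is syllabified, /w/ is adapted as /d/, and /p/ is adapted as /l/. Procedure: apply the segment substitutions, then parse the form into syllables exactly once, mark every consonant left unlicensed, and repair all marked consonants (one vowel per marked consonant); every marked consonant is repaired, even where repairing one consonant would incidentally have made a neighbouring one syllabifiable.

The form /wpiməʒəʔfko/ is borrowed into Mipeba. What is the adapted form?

Substitution: /w/ → /d/, /p/ → /l/, giving /dliməʒəʔfko/.
Syllabifying with onset maximization leaves /d/, /ʔ/, /f/ stranded (no codas are permitted; onsets are limited to one consonant).
Epenthesis after each stranded consonant: /d/ → /di/, /ʔ/ → /ʔi/, /f/ → /fi/.

diliməʒəʔifiko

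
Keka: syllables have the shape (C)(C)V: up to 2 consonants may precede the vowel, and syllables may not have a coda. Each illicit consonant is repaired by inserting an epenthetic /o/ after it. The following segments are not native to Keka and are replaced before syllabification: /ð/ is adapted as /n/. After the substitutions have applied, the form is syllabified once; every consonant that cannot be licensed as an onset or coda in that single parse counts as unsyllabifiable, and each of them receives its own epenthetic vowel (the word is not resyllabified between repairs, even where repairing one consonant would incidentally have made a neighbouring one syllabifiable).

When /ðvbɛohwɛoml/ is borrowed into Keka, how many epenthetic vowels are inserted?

3

After substitution the input is /nvbɛohwɛoml/.
The unsyllabifiable consonants are /n/, /m/, /l/; each receives one epenthetic vowel.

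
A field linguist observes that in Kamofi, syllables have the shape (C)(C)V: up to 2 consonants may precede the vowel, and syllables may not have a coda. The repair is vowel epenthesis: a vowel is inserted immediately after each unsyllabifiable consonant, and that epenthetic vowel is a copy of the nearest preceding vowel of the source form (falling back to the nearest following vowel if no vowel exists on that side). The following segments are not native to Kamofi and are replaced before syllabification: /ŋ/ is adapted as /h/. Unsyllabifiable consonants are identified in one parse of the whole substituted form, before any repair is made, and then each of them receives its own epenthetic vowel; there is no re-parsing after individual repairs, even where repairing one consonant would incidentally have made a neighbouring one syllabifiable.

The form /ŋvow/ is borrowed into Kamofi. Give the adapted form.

hvowo

Substitution: /ŋ/ → /h/, giving /hvow/.
Under (C)(C)V, the unsyllabifiable consonants are /w/ (no codas are permitted; onsets may contain at most 2 consonants).
Each unlicensed consonant becomes the onset of a new syllable: /w/ → /wo/.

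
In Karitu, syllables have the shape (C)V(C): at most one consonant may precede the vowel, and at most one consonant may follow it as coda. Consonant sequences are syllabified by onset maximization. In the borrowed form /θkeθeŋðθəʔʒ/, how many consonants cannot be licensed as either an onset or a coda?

The consonants /θ/, /ð/, /ʒ/ cannot be parsed into a legal (C)V(C) syllable (at most one coda consonant is licensed; onsets are limited to one consonant).

3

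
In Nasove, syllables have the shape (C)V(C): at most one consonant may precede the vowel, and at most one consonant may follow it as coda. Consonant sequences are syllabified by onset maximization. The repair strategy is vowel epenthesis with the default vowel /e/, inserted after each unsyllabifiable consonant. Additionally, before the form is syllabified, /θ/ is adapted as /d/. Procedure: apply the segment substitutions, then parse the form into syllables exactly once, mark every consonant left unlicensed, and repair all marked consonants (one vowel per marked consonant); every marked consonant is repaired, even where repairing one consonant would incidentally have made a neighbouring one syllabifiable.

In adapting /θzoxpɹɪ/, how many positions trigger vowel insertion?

2

After substitution the input is /dzoxpɹɪ/.
The unsyllabifiable consonants are /d/, /p/; each receives one epenthetic vowel.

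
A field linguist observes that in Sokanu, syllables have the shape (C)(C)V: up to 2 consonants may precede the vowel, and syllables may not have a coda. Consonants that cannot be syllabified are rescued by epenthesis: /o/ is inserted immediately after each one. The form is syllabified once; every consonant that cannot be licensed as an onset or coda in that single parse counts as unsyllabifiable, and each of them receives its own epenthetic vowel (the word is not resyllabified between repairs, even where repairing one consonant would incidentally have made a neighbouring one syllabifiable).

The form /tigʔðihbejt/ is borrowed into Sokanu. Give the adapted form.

Syllabifying with onset maximization leaves /g/, /j/, /t/ stranded (no codas are permitted; onsets may contain at most 2 consonants).
Inserting the epenthetic vowel yields /g/ → /go/, /j/ → /jo/, /t/ → /to/.

tigoʔðihbejoto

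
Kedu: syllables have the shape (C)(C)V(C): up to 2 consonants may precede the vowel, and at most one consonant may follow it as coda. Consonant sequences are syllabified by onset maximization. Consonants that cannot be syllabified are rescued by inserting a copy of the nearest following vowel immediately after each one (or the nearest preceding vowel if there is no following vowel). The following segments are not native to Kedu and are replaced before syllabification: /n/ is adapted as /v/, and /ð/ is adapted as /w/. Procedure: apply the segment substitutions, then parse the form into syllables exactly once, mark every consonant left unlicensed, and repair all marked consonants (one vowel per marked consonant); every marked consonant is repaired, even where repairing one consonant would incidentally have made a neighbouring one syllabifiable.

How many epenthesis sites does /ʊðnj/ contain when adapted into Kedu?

2

After substitution the input is /ʊwvj/.
The unsyllabifiable consonants are /v/, /j/; each receives one epenthetic vowel.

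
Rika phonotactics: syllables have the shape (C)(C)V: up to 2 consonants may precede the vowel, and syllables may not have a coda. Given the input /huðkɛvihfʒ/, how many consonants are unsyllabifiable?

The consonants /h/, /f/, /ʒ/ cannot be parsed into a legal (C)(C)V syllable (no codas are permitted; onsets may contain at most 2 consonants).

3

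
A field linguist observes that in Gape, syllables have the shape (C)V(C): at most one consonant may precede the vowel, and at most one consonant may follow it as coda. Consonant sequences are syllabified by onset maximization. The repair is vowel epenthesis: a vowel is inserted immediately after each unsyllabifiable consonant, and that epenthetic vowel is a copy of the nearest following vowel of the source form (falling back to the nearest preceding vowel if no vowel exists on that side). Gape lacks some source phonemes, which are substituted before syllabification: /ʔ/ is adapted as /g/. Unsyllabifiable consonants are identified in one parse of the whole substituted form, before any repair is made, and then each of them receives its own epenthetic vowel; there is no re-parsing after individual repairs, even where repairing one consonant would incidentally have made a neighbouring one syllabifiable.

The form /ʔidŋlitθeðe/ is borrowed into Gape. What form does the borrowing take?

gidŋilitθeðe

Substitution: /ʔ/ → /g/, giving /gidŋlitθeðe/.
Under (C)V(C), the unsyllabifiable consonants are /ŋ/ (at most one coda consonant is licensed; onsets are limited to one consonant).
Inserting the epenthetic vowel yields /ŋ/ → /ŋi/.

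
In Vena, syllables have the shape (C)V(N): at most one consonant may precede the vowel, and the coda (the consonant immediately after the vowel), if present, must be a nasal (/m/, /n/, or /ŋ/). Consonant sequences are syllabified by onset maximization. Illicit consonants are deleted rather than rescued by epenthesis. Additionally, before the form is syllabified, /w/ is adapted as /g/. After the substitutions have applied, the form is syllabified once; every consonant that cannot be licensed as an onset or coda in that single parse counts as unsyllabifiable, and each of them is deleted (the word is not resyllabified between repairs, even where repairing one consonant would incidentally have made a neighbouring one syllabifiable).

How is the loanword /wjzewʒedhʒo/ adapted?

Substitution: /w/ → /g/, giving /gjzegʒedhʒo/.
Under (C)V(N), the unsyllabifiable consonants are /g/, /j/, /g/, /d/, /h/ (only a nasal (/m/, /n/, or /ŋ/) is licensed in coda position; onsets are limited to one consonant).
Each unlicensed consonant is deleted: /g/, /j/, /g/, /d/, /h/.

zeʒeʒo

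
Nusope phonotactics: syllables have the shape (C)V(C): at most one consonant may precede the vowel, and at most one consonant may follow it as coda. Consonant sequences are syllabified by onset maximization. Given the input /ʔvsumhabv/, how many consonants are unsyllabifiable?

3

The consonants /ʔ/, /v/, /v/ cannot be parsed into a legal (C)V(C) syllable (at most one coda consonant is licensed; onsets are limited to one consonant).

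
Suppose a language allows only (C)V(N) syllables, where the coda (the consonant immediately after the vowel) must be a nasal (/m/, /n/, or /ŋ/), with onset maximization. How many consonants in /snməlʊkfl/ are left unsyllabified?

5

The consonants /s/, /n/, /k/, /f/, /l/ cannot be parsed into a legal (C)V(N) syllable (only a nasal (/m/, /n/, or /ŋ/) is licensed in coda position; onsets are limited to one consonant).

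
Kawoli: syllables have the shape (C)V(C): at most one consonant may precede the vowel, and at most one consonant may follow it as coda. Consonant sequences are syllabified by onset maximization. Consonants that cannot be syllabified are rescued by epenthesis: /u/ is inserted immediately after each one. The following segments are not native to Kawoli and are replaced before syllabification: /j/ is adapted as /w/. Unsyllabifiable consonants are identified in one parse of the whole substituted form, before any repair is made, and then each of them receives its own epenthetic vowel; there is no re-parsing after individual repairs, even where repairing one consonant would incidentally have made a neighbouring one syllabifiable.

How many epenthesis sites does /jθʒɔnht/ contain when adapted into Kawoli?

After substitution the input is /wθʒɔnht/.
The unsyllabifiable consonants are /w/, /θ/, /h/, /t/; each receives one epenthetic vowel.

4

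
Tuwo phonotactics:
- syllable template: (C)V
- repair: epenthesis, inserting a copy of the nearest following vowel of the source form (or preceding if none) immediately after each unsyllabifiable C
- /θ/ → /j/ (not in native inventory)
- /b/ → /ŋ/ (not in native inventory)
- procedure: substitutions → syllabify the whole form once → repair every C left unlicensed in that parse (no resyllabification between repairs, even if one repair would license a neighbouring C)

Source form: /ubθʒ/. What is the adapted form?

Substitution: /b/ → /ŋ/, /θ/ → /j/, giving /uŋjʒ/.
Under (C)V, the unsyllabifiable consonants are /ŋ/, /j/, /ʒ/ (no codas are permitted; onsets are limited to one consonant).
Epenthesis after each stranded consonant: /ŋ/ → /ŋu/, /j/ → /ju/, /ʒ/ → /ʒu/.

uŋujuʒu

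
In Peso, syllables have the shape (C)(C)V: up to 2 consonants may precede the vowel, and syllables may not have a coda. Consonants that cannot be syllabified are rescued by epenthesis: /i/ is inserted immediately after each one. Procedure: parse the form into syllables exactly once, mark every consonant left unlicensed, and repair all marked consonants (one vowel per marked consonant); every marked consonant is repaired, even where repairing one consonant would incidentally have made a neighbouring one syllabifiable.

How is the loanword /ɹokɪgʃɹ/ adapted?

Syllabifying with onset maximization leaves /g/, /ʃ/, /ɹ/ stranded (no codas are permitted; onsets may contain at most 2 consonants).
Each unlicensed consonant becomes the onset of a new syllable: /g/ → /gi/, /ʃ/ → /ʃi/, /ɹ/ → /ɹi/.

ɹokɪgiʃiɹi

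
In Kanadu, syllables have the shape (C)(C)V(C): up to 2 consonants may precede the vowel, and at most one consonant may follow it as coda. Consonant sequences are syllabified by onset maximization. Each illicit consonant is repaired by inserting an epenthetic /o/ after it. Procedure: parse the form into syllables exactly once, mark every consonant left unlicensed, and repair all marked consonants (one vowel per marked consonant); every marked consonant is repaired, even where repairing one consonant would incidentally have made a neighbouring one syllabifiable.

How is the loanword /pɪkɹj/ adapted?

Syllabifying with onset maximization leaves /ɹ/, /j/ stranded (at most one coda consonant is licensed; onsets may contain at most 2 consonants).
Each unlicensed consonant becomes the onset of a new syllable: /ɹ/ → /ɹo/, /j/ → /jo/.

pɪkɹojo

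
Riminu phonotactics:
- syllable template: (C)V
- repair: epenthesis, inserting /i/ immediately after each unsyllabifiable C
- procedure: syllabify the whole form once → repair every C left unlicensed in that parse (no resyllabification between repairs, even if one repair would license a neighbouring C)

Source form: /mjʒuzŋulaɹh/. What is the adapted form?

Under (C)V, the unsyllabifiable consonants are /m/, /j/, /z/, /ɹ/, /h/ (no codas are permitted; onsets are limited to one consonant).
Inserting the epenthetic vowel yields /m/ → /mi/, /j/ → /ji/, /z/ → /zi/, /ɹ/ → /ɹi/, /h/ → /hi/.

mijiʒuziŋulaɹihi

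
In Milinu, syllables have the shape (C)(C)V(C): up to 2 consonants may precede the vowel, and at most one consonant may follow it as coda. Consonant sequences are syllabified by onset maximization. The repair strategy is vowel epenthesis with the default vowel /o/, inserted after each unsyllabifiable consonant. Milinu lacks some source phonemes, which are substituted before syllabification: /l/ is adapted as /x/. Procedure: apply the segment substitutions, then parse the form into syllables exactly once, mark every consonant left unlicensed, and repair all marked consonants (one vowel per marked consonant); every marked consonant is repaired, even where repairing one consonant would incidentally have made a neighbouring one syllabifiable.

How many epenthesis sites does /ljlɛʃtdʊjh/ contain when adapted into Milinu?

After substitution the input is /xjxɛʃtdʊjh/.
The unsyllabifiable consonants are /x/, /h/; each receives one epenthetic vowel.

2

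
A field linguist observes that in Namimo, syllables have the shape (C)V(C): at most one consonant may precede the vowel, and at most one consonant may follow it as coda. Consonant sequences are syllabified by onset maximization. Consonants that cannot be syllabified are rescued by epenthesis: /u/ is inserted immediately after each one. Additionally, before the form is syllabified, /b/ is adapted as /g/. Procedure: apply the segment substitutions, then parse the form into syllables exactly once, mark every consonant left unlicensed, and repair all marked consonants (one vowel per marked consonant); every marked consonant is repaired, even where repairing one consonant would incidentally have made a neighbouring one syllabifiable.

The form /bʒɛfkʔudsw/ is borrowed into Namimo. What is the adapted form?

Substitution: /b/ → /g/, giving /gʒɛfkʔudsw/.
Syllabifying with onset maximization leaves /g/, /k/, /s/, /w/ stranded (at most one coda consonant is licensed; onsets are limited to one consonant).
Each unlicensed consonant becomes the onset of a new syllable: /g/ → /gu/, /k/ → /ku/, /s/ → /su/, /w/ → /wu/.

guʒɛfkuʔudsuwu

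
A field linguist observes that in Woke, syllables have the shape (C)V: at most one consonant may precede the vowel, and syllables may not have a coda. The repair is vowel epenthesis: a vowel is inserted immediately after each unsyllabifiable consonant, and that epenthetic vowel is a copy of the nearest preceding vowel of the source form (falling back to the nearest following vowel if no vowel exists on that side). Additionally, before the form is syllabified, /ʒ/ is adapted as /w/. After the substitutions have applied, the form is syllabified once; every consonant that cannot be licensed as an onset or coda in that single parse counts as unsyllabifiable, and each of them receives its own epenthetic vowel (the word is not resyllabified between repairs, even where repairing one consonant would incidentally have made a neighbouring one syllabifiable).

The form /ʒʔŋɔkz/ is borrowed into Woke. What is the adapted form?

Substitution: /ʒ/ → /w/, giving /wʔŋɔkz/.
The consonants /w/, /ʔ/, /k/, /z/ cannot be parsed into a legal (C)V syllable (no codas are permitted; onsets are limited to one consonant).
Each unlicensed consonant becomes the onset of a new syllable: /w/ → /wɔ/, /ʔ/ → /ʔɔ/, /k/ → /kɔ/, /z/ → /zɔ/.

wɔʔɔŋɔkɔzɔ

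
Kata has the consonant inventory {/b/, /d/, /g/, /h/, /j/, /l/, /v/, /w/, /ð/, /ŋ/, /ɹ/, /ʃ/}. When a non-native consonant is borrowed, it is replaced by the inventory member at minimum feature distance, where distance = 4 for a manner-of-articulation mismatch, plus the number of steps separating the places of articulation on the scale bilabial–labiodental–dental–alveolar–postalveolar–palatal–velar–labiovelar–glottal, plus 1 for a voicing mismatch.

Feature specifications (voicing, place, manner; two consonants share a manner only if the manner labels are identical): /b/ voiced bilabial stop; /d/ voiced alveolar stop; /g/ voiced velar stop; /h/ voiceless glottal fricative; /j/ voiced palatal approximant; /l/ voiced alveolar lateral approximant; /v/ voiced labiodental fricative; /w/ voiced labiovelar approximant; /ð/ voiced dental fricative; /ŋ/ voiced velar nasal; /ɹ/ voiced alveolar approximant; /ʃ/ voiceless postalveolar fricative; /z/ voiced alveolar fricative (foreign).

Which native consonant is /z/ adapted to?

/ð/ is closest: same manner (fricative), place distance 1 (alveolar→dental), same voicing; total 1. Next closest is /v/ at distance 2.

ð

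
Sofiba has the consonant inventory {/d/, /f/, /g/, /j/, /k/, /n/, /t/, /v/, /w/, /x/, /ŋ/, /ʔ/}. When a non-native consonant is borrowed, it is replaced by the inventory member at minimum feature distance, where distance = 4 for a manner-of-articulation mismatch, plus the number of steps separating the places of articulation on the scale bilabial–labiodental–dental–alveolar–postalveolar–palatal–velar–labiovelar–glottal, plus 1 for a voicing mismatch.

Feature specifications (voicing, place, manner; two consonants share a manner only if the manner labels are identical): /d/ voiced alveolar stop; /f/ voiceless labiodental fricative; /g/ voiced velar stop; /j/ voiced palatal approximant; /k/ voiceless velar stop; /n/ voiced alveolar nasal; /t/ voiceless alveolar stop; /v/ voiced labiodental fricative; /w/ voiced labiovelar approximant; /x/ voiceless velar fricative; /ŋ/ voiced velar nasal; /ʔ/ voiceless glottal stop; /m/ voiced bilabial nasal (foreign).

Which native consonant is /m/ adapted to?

/n/ is closest: same manner (nasal), place distance 3 (bilabial→alveolar), same voicing; total 3. Next closest is /v/ at distance 5.

n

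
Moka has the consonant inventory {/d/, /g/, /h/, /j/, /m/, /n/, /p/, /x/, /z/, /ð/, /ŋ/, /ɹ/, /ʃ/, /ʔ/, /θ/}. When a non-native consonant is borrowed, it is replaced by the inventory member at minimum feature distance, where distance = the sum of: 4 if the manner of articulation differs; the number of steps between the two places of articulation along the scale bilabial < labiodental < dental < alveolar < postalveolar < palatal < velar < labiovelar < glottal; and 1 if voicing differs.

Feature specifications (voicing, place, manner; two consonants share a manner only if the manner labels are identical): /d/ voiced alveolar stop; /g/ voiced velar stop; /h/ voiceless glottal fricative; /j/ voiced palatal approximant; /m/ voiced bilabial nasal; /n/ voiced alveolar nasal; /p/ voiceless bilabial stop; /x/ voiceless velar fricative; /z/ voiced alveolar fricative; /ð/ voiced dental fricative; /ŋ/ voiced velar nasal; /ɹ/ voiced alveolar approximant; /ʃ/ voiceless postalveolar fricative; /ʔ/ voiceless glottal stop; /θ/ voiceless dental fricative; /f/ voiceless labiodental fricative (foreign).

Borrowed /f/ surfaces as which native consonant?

θ

/θ/ is closest: same manner (fricative), place distance 1 (labiodental→dental), same voicing; total 1. Next closest is /ð/ at distance 2.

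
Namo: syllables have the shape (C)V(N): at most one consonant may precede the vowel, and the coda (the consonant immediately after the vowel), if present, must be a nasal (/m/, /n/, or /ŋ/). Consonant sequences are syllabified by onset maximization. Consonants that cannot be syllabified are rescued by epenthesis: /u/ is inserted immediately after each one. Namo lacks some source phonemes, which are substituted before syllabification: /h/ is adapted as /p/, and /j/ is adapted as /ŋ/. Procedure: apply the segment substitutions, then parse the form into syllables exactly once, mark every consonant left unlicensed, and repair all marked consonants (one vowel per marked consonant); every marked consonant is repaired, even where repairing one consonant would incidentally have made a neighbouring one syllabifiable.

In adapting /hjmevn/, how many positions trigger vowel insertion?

4

After substitution the input is /pŋmevn/.
The unsyllabifiable consonants are /p/, /ŋ/, /v/, /n/; each receives one epenthetic vowel.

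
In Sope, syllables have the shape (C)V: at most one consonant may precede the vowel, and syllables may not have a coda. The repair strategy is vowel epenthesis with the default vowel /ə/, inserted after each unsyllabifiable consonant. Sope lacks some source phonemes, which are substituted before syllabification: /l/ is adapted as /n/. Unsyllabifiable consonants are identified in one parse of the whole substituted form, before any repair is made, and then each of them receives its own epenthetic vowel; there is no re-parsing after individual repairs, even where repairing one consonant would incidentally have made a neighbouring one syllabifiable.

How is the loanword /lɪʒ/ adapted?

nɪʒə

Substitution: /l/ → /n/, giving /nɪʒ/.
Under (C)V, the unsyllabifiable consonants are /ʒ/ (no codas are permitted; onsets are limited to one consonant).
Inserting the epenthetic vowel yields /ʒ/ → /ʒə/.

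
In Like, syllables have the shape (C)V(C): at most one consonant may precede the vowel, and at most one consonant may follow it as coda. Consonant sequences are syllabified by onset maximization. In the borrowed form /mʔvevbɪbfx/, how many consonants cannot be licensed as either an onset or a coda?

Under (C)V(C), the unsyllabifiable consonants are /m/, /ʔ/, /f/, /x/ (at most one coda consonant is licensed; onsets are limited to one consonant).

4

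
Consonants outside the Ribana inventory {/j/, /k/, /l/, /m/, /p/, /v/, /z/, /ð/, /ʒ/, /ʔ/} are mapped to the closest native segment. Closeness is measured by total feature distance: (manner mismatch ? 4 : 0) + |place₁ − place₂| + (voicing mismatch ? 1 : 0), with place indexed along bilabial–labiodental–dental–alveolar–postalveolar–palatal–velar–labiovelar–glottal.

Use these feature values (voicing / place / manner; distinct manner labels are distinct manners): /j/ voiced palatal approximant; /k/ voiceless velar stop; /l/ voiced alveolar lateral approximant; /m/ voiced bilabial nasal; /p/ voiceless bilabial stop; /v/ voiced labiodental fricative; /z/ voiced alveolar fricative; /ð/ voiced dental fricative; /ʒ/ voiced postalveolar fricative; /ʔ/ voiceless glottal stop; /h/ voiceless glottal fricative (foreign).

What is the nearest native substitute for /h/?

/ʔ/ is closest: manner differs (fricative→stop, +4), place distance 0 (glottal→glottal), same voicing; total 4. Next closest is /ʒ/ at distance 5.

ʔ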